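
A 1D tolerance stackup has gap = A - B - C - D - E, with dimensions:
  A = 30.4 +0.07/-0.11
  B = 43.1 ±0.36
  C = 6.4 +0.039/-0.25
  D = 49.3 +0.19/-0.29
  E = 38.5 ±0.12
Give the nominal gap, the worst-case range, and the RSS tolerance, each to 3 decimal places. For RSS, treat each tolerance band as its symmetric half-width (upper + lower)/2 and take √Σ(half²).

Stack each dimension's contribution:
  +A: nom +30.400 → Σnom=30.400; wc +0.070/-0.110 → slack +0.070/-0.110; half-tol=0.090, Σhalf²=0.008100
  -B: nom -43.100 → Σnom=-12.700; wc +0.360/-0.360 → slack +0.430/-0.470; half-tol=0.360, Σhalf²=0.137700
  -C: nom -6.400 → Σnom=-19.100; wc +0.250/-0.039 → slack +0.680/-0.509; half-tol=0.144, Σhalf²=0.158580
  -D: nom -49.300 → Σnom=-68.400; wc +0.290/-0.190 → slack +0.970/-0.699; half-tol=0.240, Σhalf²=0.216180
  -E: nom -38.500 → Σnom=-106.900; wc +0.120/-0.120 → slack +1.090/-0.819; half-tol=0.120, Σhalf²=0.230580
Nominal = -106.900. Worst-case = [-106.900 - 0.819, -106.900 + 1.090] = [-107.719, -105.810]. RSS = √0.230580 = 0.480.

nominal=-106.900 wc=[-107.719,-105.810] rss=0.480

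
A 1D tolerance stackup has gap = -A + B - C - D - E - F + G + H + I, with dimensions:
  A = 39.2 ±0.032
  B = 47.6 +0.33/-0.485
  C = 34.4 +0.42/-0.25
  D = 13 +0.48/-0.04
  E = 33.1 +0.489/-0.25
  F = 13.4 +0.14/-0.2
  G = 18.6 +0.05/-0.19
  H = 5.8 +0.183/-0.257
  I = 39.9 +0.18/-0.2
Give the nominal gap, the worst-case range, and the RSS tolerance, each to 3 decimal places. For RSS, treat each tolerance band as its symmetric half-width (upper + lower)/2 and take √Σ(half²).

nominal=-21.200 wc=[-23.893,-19.685] rss=0.782

Stack each dimension's contribution:
  -A: nom -39.200 → Σnom=-39.200; wc +0.032/-0.032 → slack +0.032/-0.032; half-tol=0.032, Σhalf²=0.001024
  +B: nom +47.600 → Σnom=8.400; wc +0.330/-0.485 → slack +0.362/-0.517; half-tol=0.407, Σhalf²=0.167080
  -C: nom -34.400 → Σnom=-26.000; wc +0.250/-0.420 → slack +0.612/-0.937; half-tol=0.335, Σhalf²=0.279305
  -D: nom -13.000 → Σnom=-39.000; wc +0.040/-0.480 → slack +0.652/-1.417; half-tol=0.260, Σhalf²=0.346905
  -E: nom -33.100 → Σnom=-72.100; wc +0.250/-0.489 → slack +0.902/-1.906; half-tol=0.369, Σhalf²=0.483435
  -F: nom -13.400 → Σnom=-85.500; wc +0.200/-0.140 → slack +1.102/-2.046; half-tol=0.170, Σhalf²=0.512335
  +G: nom +18.600 → Σnom=-66.900; wc +0.050/-0.190 → slack +1.152/-2.236; half-tol=0.120, Σhalf²=0.526735
  +H: nom +5.800 → Σnom=-61.100; wc +0.183/-0.257 → slack +1.335/-2.493; half-tol=0.220, Σhalf²=0.575135
  +I: nom +39.900 → Σnom=-21.200; wc +0.180/-0.200 → slack +1.515/-2.693; half-tol=0.190, Σhalf²=0.611235
Nominal = -21.200. Worst-case = [-21.200 - 2.693, -21.200 + 1.515] = [-23.893, -19.685]. RSS = √0.611235 = 0.782.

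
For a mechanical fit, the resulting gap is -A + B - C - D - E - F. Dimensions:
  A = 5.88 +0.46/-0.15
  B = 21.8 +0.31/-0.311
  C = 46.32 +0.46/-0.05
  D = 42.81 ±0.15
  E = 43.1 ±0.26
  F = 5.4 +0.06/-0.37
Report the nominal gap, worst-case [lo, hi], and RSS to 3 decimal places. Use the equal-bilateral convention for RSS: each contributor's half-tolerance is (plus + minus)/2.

Stack each dimension's contribution:
  -A: nom -5.880 → Σnom=-5.880; wc +0.150/-0.460 → slack +0.150/-0.460; half-tol=0.305, Σhalf²=0.093025
  +B: nom +21.800 → Σnom=15.920; wc +0.310/-0.311 → slack +0.460/-0.771; half-tol=0.310, Σhalf²=0.189435
  -C: nom -46.320 → Σnom=-30.400; wc +0.050/-0.460 → slack +0.510/-1.231; half-tol=0.255, Σhalf²=0.254460
  -D: nom -42.810 → Σnom=-73.210; wc +0.150/-0.150 → slack +0.660/-1.381; half-tol=0.150, Σhalf²=0.276960
  -E: nom -43.100 → Σnom=-116.310; wc +0.260/-0.260 → slack +0.920/-1.641; half-tol=0.260, Σhalf²=0.344560
  -F: nom -5.400 → Σnom=-121.710; wc +0.370/-0.060 → slack +1.290/-1.701; half-tol=0.215, Σhalf²=0.390785
Nominal = -121.710. Worst-case = [-121.710 - 1.701, -121.710 + 1.290] = [-123.411, -120.420]. RSS = √0.390785 = 0.625.

nominal=-121.710 wc=[-123.411,-120.420] rss=0.625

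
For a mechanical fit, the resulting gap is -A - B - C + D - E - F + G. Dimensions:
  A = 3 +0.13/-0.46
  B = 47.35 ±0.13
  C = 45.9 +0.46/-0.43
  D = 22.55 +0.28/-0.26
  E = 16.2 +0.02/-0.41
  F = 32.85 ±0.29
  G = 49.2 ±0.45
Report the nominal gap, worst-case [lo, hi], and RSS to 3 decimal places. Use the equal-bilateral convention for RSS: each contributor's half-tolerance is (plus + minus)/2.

nominal=-73.550 wc=[-75.290,-71.100] rss=0.841

Stack each dimension's contribution:
  -A: nom -3.000 → Σnom=-3.000; wc +0.460/-0.130 → slack +0.460/-0.130; half-tol=0.295, Σhalf²=0.087025
  -B: nom -47.350 → Σnom=-50.350; wc +0.130/-0.130 → slack +0.590/-0.260; half-tol=0.130, Σhalf²=0.103925
  -C: nom -45.900 → Σnom=-96.250; wc +0.430/-0.460 → slack +1.020/-0.720; half-tol=0.445, Σhalf²=0.301950
  +D: nom +22.550 → Σnom=-73.700; wc +0.280/-0.260 → slack +1.300/-0.980; half-tol=0.270, Σhalf²=0.374850
  -E: nom -16.200 → Σnom=-89.900; wc +0.410/-0.020 → slack +1.710/-1.000; half-tol=0.215, Σhalf²=0.421075
  -F: nom -32.850 → Σnom=-122.750; wc +0.290/-0.290 → slack +2.000/-1.290; half-tol=0.290, Σhalf²=0.505175
  +G: nom +49.200 → Σnom=-73.550; wc +0.450/-0.450 → slack +2.450/-1.740; half-tol=0.450, Σhalf²=0.707675
Nominal = -73.550. Worst-case = [-73.550 - 1.740, -73.550 + 2.450] = [-75.290, -71.100]. RSS = √0.707675 = 0.841.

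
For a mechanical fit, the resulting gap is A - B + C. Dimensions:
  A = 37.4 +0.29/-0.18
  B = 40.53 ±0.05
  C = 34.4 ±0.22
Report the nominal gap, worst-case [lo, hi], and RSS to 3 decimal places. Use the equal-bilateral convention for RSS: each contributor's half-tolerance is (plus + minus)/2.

Stack each dimension's contribution:
  +A: nom +37.400 → Σnom=37.400; wc +0.290/-0.180 → slack +0.290/-0.180; half-tol=0.235, Σhalf²=0.055225
  -B: nom -40.530 → Σnom=-3.130; wc +0.050/-0.050 → slack +0.340/-0.230; half-tol=0.050, Σhalf²=0.057725
  +C: nom +34.400 → Σnom=31.270; wc +0.220/-0.220 → slack +0.560/-0.450; half-tol=0.220, Σhalf²=0.106125
Nominal = 31.270. Worst-case = [31.270 - 0.450, 31.270 + 0.560] = [30.820, 31.830]. RSS = √0.106125 = 0.326.

nominal=31.270 wc=[30.820,31.830] rss=0.326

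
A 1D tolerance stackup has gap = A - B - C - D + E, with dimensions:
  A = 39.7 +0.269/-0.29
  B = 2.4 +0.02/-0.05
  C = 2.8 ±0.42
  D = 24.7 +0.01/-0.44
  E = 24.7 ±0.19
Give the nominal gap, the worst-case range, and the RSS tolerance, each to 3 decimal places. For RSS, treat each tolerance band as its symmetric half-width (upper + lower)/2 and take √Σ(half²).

nominal=34.500 wc=[33.570,35.869] rss=0.585

Stack each dimension's contribution:
  +A: nom +39.700 → Σnom=39.700; wc +0.269/-0.290 → slack +0.269/-0.290; half-tol=0.279, Σhalf²=0.078120
  -B: nom -2.400 → Σnom=37.300; wc +0.050/-0.020 → slack +0.319/-0.310; half-tol=0.035, Σhalf²=0.079345
  -C: nom -2.800 → Σnom=34.500; wc +0.420/-0.420 → slack +0.739/-0.730; half-tol=0.420, Σhalf²=0.255745
  -D: nom -24.700 → Σnom=9.800; wc +0.440/-0.010 → slack +1.179/-0.740; half-tol=0.225, Σhalf²=0.306370
  +E: nom +24.700 → Σnom=34.500; wc +0.190/-0.190 → slack +1.369/-0.930; half-tol=0.190, Σhalf²=0.342470
Nominal = 34.500. Worst-case = [34.500 - 0.930, 34.500 + 1.369] = [33.570, 35.869]. RSS = √0.342470 = 0.585.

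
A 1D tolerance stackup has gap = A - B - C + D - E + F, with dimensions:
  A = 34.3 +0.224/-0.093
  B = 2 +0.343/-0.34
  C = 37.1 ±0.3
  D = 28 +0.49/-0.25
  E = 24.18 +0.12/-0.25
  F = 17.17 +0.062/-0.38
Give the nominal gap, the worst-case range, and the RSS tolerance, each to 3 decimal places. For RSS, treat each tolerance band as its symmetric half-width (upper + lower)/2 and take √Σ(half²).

Stack each dimension's contribution:
  +A: nom +34.300 → Σnom=34.300; wc +0.224/-0.093 → slack +0.224/-0.093; half-tol=0.159, Σhalf²=0.025122
  -B: nom -2.000 → Σnom=32.300; wc +0.340/-0.343 → slack +0.564/-0.436; half-tol=0.342, Σhalf²=0.141745
  -C: nom -37.100 → Σnom=-4.800; wc +0.300/-0.300 → slack +0.864/-0.736; half-tol=0.300, Σhalf²=0.231745
  +D: nom +28.000 → Σnom=23.200; wc +0.490/-0.250 → slack +1.354/-0.986; half-tol=0.370, Σhalf²=0.368645
  -E: nom -24.180 → Σnom=-0.980; wc +0.250/-0.120 → slack +1.604/-1.106; half-tol=0.185, Σhalf²=0.402870
  +F: nom +17.170 → Σnom=16.190; wc +0.062/-0.380 → slack +1.666/-1.486; half-tol=0.221, Σhalf²=0.451711
Nominal = 16.190. Worst-case = [16.190 - 1.486, 16.190 + 1.666] = [14.704, 17.856]. RSS = √0.451711 = 0.672.

nominal=16.190 wc=[14.704,17.856] rss=0.672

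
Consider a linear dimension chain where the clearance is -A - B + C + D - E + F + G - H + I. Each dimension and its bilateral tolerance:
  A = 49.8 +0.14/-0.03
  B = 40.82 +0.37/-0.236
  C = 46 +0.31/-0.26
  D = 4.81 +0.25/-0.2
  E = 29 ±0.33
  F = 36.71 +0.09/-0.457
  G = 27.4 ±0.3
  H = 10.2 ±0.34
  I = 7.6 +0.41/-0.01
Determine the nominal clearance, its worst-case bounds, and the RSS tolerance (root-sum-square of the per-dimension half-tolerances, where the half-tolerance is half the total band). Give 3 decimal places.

nominal=-7.300 wc=[-9.707,-5.004] rss=0.815

Stack each dimension's contribution:
  -A: nom -49.800 → Σnom=-49.800; wc +0.030/-0.140 → slack +0.030/-0.140; half-tol=0.085, Σhalf²=0.007225
  -B: nom -40.820 → Σnom=-90.620; wc +0.236/-0.370 → slack +0.266/-0.510; half-tol=0.303, Σhalf²=0.099034
  +C: nom +46.000 → Σnom=-44.620; wc +0.310/-0.260 → slack +0.576/-0.770; half-tol=0.285, Σhalf²=0.180259
  +D: nom +4.810 → Σnom=-39.810; wc +0.250/-0.200 → slack +0.826/-0.970; half-tol=0.225, Σhalf²=0.230884
  -E: nom -29.000 → Σnom=-68.810; wc +0.330/-0.330 → slack +1.156/-1.300; half-tol=0.330, Σhalf²=0.339784
  +F: nom +36.710 → Σnom=-32.100; wc +0.090/-0.457 → slack +1.246/-1.757; half-tol=0.274, Σhalf²=0.414586
  +G: nom +27.400 → Σnom=-4.700; wc +0.300/-0.300 → slack +1.546/-2.057; half-tol=0.300, Σhalf²=0.504586
  -H: nom -10.200 → Σnom=-14.900; wc +0.340/-0.340 → slack +1.886/-2.397; half-tol=0.340, Σhalf²=0.620186
  +I: nom +7.600 → Σnom=-7.300; wc +0.410/-0.010 → slack +2.296/-2.407; half-tol=0.210, Σhalf²=0.664286
Nominal = -7.300. Worst-case = [-7.300 - 2.407, -7.300 + 2.296] = [-9.707, -5.004]. RSS = √0.664286 = 0.815.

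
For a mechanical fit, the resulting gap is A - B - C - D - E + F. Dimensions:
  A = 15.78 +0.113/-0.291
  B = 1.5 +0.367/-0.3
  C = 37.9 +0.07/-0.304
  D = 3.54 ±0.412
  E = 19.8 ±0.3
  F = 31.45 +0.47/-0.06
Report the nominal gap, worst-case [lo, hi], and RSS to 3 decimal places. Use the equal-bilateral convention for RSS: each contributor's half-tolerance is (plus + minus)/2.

nominal=-15.510 wc=[-17.010,-13.611] rss=0.719

Stack each dimension's contribution:
  +A: nom +15.780 → Σnom=15.780; wc +0.113/-0.291 → slack +0.113/-0.291; half-tol=0.202, Σhalf²=0.040804
  -B: nom -1.500 → Σnom=14.280; wc +0.300/-0.367 → slack +0.413/-0.658; half-tol=0.334, Σhalf²=0.152026
  -C: nom -37.900 → Σnom=-23.620; wc +0.304/-0.070 → slack +0.717/-0.728; half-tol=0.187, Σhalf²=0.186995
  -D: nom -3.540 → Σnom=-27.160; wc +0.412/-0.412 → slack +1.129/-1.140; half-tol=0.412, Σhalf²=0.356739
  -E: nom -19.800 → Σnom=-46.960; wc +0.300/-0.300 → slack +1.429/-1.440; half-tol=0.300, Σhalf²=0.446739
  +F: nom +31.450 → Σnom=-15.510; wc +0.470/-0.060 → slack +1.899/-1.500; half-tol=0.265, Σhalf²=0.516964
Nominal = -15.510. Worst-case = [-15.510 - 1.500, -15.510 + 1.899] = [-17.010, -13.611]. RSS = √0.516964 = 0.719.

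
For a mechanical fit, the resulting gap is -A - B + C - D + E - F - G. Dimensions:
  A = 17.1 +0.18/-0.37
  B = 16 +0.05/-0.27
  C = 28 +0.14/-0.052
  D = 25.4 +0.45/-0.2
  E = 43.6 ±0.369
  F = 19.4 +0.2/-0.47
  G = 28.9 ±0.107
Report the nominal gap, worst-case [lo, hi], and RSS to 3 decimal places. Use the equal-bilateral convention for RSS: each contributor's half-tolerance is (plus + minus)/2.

Stack each dimension's contribution:
  -A: nom -17.100 → Σnom=-17.100; wc +0.370/-0.180 → slack +0.370/-0.180; half-tol=0.275, Σhalf²=0.075625
  -B: nom -16.000 → Σnom=-33.100; wc +0.270/-0.050 → slack +0.640/-0.230; half-tol=0.160, Σhalf²=0.101225
  +C: nom +28.000 → Σnom=-5.100; wc +0.140/-0.052 → slack +0.780/-0.282; half-tol=0.096, Σhalf²=0.110441
  -D: nom -25.400 → Σnom=-30.500; wc +0.200/-0.450 → slack +0.980/-0.732; half-tol=0.325, Σhalf²=0.216066
  +E: nom +43.600 → Σnom=13.100; wc +0.369/-0.369 → slack +1.349/-1.101; half-tol=0.369, Σhalf²=0.352227
  -F: nom -19.400 → Σnom=-6.300; wc +0.470/-0.200 → slack +1.819/-1.301; half-tol=0.335, Σhalf²=0.464452
  -G: nom -28.900 → Σnom=-35.200; wc +0.107/-0.107 → slack +1.926/-1.408; half-tol=0.107, Σhalf²=0.475901
Nominal = -35.200. Worst-case = [-35.200 - 1.408, -35.200 + 1.926] = [-36.608, -33.274]. RSS = √0.475901 = 0.690.

nominal=-35.200 wc=[-36.608,-33.274] rss=0.690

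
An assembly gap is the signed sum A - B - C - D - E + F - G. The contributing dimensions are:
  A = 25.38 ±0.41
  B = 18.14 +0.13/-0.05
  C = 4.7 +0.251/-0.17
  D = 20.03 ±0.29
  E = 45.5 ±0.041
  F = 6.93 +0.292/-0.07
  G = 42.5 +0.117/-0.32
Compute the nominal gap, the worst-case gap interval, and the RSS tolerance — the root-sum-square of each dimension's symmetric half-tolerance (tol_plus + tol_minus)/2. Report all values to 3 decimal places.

nominal=-98.560 wc=[-99.869,-96.987] rss=0.622

Stack each dimension's contribution:
  +A: nom +25.380 → Σnom=25.380; wc +0.410/-0.410 → slack +0.410/-0.410; half-tol=0.410, Σhalf²=0.168100
  -B: nom -18.140 → Σnom=7.240; wc +0.050/-0.130 → slack +0.460/-0.540; half-tol=0.090, Σhalf²=0.176200
  -C: nom -4.700 → Σnom=2.540; wc +0.170/-0.251 → slack +0.630/-0.791; half-tol=0.211, Σhalf²=0.220510
  -D: nom -20.030 → Σnom=-17.490; wc +0.290/-0.290 → slack +0.920/-1.081; half-tol=0.290, Σhalf²=0.304610
  -E: nom -45.500 → Σnom=-62.990; wc +0.041/-0.041 → slack +0.961/-1.122; half-tol=0.041, Σhalf²=0.306291
  +F: nom +6.930 → Σnom=-56.060; wc +0.292/-0.070 → slack +1.253/-1.192; half-tol=0.181, Σhalf²=0.339052
  -G: nom -42.500 → Σnom=-98.560; wc +0.320/-0.117 → slack +1.573/-1.309; half-tol=0.218, Σhalf²=0.386794
Nominal = -98.560. Worst-case = [-98.560 - 1.309, -98.560 + 1.573] = [-99.869, -96.987]. RSS = √0.386794 = 0.622.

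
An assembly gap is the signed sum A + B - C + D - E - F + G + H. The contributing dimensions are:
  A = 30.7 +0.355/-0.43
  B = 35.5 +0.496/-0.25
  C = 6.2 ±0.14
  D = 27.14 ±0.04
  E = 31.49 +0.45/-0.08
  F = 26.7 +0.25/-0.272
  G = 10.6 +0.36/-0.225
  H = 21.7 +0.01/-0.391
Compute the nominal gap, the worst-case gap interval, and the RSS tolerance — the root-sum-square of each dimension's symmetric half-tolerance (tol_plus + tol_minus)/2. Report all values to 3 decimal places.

nominal=61.250 wc=[59.074,63.003] rss=0.761

Stack each dimension's contribution:
  +A: nom +30.700 → Σnom=30.700; wc +0.355/-0.430 → slack +0.355/-0.430; half-tol=0.392, Σhalf²=0.154056
  +B: nom +35.500 → Σnom=66.200; wc +0.496/-0.250 → slack +0.851/-0.680; half-tol=0.373, Σhalf²=0.293185
  -C: nom -6.200 → Σnom=60.000; wc +0.140/-0.140 → slack +0.991/-0.820; half-tol=0.140, Σhalf²=0.312785
  +D: nom +27.140 → Σnom=87.140; wc +0.040/-0.040 → slack +1.031/-0.860; half-tol=0.040, Σhalf²=0.314385
  -E: nom -31.490 → Σnom=55.650; wc +0.080/-0.450 → slack +1.111/-1.310; half-tol=0.265, Σhalf²=0.384610
  -F: nom -26.700 → Σnom=28.950; wc +0.272/-0.250 → slack +1.383/-1.560; half-tol=0.261, Σhalf²=0.452731
  +G: nom +10.600 → Σnom=39.550; wc +0.360/-0.225 → slack +1.743/-1.785; half-tol=0.292, Σhalf²=0.538287
  +H: nom +21.700 → Σnom=61.250; wc +0.010/-0.391 → slack +1.753/-2.176; half-tol=0.201, Σhalf²=0.578488
Nominal = 61.250. Worst-case = [61.250 - 2.176, 61.250 + 1.753] = [59.074, 63.003]. RSS = √0.578488 = 0.761.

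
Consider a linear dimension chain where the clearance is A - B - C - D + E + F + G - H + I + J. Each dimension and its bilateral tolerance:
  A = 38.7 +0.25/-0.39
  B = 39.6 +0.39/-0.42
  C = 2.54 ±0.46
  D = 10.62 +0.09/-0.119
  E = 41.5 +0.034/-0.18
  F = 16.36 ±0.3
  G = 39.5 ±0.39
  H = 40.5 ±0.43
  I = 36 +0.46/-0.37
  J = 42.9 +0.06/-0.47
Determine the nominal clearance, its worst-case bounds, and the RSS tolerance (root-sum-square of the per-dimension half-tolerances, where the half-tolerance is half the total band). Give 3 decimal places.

nominal=121.700 wc=[118.230,124.623] rss=1.082

Stack each dimension's contribution:
  +A: nom +38.700 → Σnom=38.700; wc +0.250/-0.390 → slack +0.250/-0.390; half-tol=0.320, Σhalf²=0.102400
  -B: nom -39.600 → Σnom=-0.900; wc +0.420/-0.390 → slack +0.670/-0.780; half-tol=0.405, Σhalf²=0.266425
  -C: nom -2.540 → Σnom=-3.440; wc +0.460/-0.460 → slack +1.130/-1.240; half-tol=0.460, Σhalf²=0.478025
  -D: nom -10.620 → Σnom=-14.060; wc +0.119/-0.090 → slack +1.249/-1.330; half-tol=0.104, Σhalf²=0.488945
  +E: nom +41.500 → Σnom=27.440; wc +0.034/-0.180 → slack +1.283/-1.510; half-tol=0.107, Σhalf²=0.500394
  +F: nom +16.360 → Σnom=43.800; wc +0.300/-0.300 → slack +1.583/-1.810; half-tol=0.300, Σhalf²=0.590394
  +G: nom +39.500 → Σnom=83.300; wc +0.390/-0.390 → slack +1.973/-2.200; half-tol=0.390, Σhalf²=0.742494
  -H: nom -40.500 → Σnom=42.800; wc +0.430/-0.430 → slack +2.403/-2.630; half-tol=0.430, Σhalf²=0.927394
  +I: nom +36.000 → Σnom=78.800; wc +0.460/-0.370 → slack +2.863/-3.000; half-tol=0.415, Σhalf²=1.099619
  +J: nom +42.900 → Σnom=121.700; wc +0.060/-0.470 → slack +2.923/-3.470; half-tol=0.265, Σhalf²=1.169844
Nominal = 121.700. Worst-case = [121.700 - 3.470, 121.700 + 2.923] = [118.230, 124.623]. RSS = √1.169844 = 1.082.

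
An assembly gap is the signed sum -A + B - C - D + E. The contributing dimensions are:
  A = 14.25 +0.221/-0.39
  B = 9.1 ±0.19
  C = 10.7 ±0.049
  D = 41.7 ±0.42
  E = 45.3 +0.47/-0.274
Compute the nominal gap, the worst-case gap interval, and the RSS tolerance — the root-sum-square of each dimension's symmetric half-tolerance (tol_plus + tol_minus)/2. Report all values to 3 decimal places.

Stack each dimension's contribution:
  -A: nom -14.250 → Σnom=-14.250; wc +0.390/-0.221 → slack +0.390/-0.221; half-tol=0.305, Σhalf²=0.093330
  +B: nom +9.100 → Σnom=-5.150; wc +0.190/-0.190 → slack +0.580/-0.411; half-tol=0.190, Σhalf²=0.129430
  -C: nom -10.700 → Σnom=-15.850; wc +0.049/-0.049 → slack +0.629/-0.460; half-tol=0.049, Σhalf²=0.131831
  -D: nom -41.700 → Σnom=-57.550; wc +0.420/-0.420 → slack +1.049/-0.880; half-tol=0.420, Σhalf²=0.308231
  +E: nom +45.300 → Σnom=-12.250; wc +0.470/-0.274 → slack +1.519/-1.154; half-tol=0.372, Σhalf²=0.446615
Nominal = -12.250. Worst-case = [-12.250 - 1.154, -12.250 + 1.519] = [-13.404, -10.731]. RSS = √0.446615 = 0.668.

nominal=-12.250 wc=[-13.404,-10.731] rss=0.668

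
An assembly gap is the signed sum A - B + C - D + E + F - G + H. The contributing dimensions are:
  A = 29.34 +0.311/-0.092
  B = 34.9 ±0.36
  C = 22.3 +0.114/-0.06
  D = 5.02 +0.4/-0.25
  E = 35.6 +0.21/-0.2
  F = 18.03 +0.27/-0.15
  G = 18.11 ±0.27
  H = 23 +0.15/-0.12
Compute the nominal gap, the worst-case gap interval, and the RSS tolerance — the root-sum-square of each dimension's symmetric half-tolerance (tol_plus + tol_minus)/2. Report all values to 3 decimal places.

Stack each dimension's contribution:
  +A: nom +29.340 → Σnom=29.340; wc +0.311/-0.092 → slack +0.311/-0.092; half-tol=0.202, Σhalf²=0.040602
  -B: nom -34.900 → Σnom=-5.560; wc +0.360/-0.360 → slack +0.671/-0.452; half-tol=0.360, Σhalf²=0.170202
  +C: nom +22.300 → Σnom=16.740; wc +0.114/-0.060 → slack +0.785/-0.512; half-tol=0.087, Σhalf²=0.177771
  -D: nom -5.020 → Σnom=11.720; wc +0.250/-0.400 → slack +1.035/-0.912; half-tol=0.325, Σhalf²=0.283396
  +E: nom +35.600 → Σnom=47.320; wc +0.210/-0.200 → slack +1.245/-1.112; half-tol=0.205, Σhalf²=0.325421
  +F: nom +18.030 → Σnom=65.350; wc +0.270/-0.150 → slack +1.515/-1.262; half-tol=0.210, Σhalf²=0.369521
  -G: nom -18.110 → Σnom=47.240; wc +0.270/-0.270 → slack +1.785/-1.532; half-tol=0.270, Σhalf²=0.442421
  +H: nom +23.000 → Σnom=70.240; wc +0.150/-0.120 → slack +1.935/-1.652; half-tol=0.135, Σhalf²=0.460646
Nominal = 70.240. Worst-case = [70.240 - 1.652, 70.240 + 1.935] = [68.588, 72.175]. RSS = √0.460646 = 0.679.

nominal=70.240 wc=[68.588,72.175] rss=0.679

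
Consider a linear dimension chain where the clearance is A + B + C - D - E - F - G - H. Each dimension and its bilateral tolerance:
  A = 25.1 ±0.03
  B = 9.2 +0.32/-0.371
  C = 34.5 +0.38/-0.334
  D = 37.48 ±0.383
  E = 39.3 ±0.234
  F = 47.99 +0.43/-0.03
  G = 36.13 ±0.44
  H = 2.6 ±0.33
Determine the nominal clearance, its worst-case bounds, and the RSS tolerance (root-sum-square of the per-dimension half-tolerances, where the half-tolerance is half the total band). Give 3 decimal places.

Stack each dimension's contribution:
  +A: nom +25.100 → Σnom=25.100; wc +0.030/-0.030 → slack +0.030/-0.030; half-tol=0.030, Σhalf²=0.000900
  +B: nom +9.200 → Σnom=34.300; wc +0.320/-0.371 → slack +0.350/-0.401; half-tol=0.346, Σhalf²=0.120270
  +C: nom +34.500 → Σnom=68.800; wc +0.380/-0.334 → slack +0.730/-0.735; half-tol=0.357, Σhalf²=0.247719
  -D: nom -37.480 → Σnom=31.320; wc +0.383/-0.383 → slack +1.113/-1.118; half-tol=0.383, Σhalf²=0.394408
  -E: nom -39.300 → Σnom=-7.980; wc +0.234/-0.234 → slack +1.347/-1.352; half-tol=0.234, Σhalf²=0.449164
  -F: nom -47.990 → Σnom=-55.970; wc +0.030/-0.430 → slack +1.377/-1.782; half-tol=0.230, Σhalf²=0.502064
  -G: nom -36.130 → Σnom=-92.100; wc +0.440/-0.440 → slack +1.817/-2.222; half-tol=0.440, Σhalf²=0.695664
  -H: nom -2.600 → Σnom=-94.700; wc +0.330/-0.330 → slack +2.147/-2.552; half-tol=0.330, Σhalf²=0.804564
Nominal = -94.700. Worst-case = [-94.700 - 2.552, -94.700 + 2.147] = [-97.252, -92.553]. RSS = √0.804564 = 0.897.

nominal=-94.700 wc=[-97.252,-92.553] rss=0.897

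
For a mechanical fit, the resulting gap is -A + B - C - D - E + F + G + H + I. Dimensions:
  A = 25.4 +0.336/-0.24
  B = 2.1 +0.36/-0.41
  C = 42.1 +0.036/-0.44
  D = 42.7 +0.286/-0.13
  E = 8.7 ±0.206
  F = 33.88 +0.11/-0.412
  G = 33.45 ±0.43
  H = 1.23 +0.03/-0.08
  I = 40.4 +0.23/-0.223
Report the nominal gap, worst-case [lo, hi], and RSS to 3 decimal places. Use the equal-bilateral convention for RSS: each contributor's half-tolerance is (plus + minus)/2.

Stack each dimension's contribution:
  -A: nom -25.400 → Σnom=-25.400; wc +0.240/-0.336 → slack +0.240/-0.336; half-tol=0.288, Σhalf²=0.082944
  +B: nom +2.100 → Σnom=-23.300; wc +0.360/-0.410 → slack +0.600/-0.746; half-tol=0.385, Σhalf²=0.231169
  -C: nom -42.100 → Σnom=-65.400; wc +0.440/-0.036 → slack +1.040/-0.782; half-tol=0.238, Σhalf²=0.287813
  -D: nom -42.700 → Σnom=-108.100; wc +0.130/-0.286 → slack +1.170/-1.068; half-tol=0.208, Σhalf²=0.331077
  -E: nom -8.700 → Σnom=-116.800; wc +0.206/-0.206 → slack +1.376/-1.274; half-tol=0.206, Σhalf²=0.373513
  +F: nom +33.880 → Σnom=-82.920; wc +0.110/-0.412 → slack +1.486/-1.686; half-tol=0.261, Σhalf²=0.441634
  +G: nom +33.450 → Σnom=-49.470; wc +0.430/-0.430 → slack +1.916/-2.116; half-tol=0.430, Σhalf²=0.626534
  +H: nom +1.230 → Σnom=-48.240; wc +0.030/-0.080 → slack +1.946/-2.196; half-tol=0.055, Σhalf²=0.629559
  +I: nom +40.400 → Σnom=-7.840; wc +0.230/-0.223 → slack +2.176/-2.419; half-tol=0.227, Σhalf²=0.680861
Nominal = -7.840. Worst-case = [-7.840 - 2.419, -7.840 + 2.176] = [-10.259, -5.664]. RSS = √0.680861 = 0.825.

nominal=-7.840 wc=[-10.259,-5.664] rss=0.825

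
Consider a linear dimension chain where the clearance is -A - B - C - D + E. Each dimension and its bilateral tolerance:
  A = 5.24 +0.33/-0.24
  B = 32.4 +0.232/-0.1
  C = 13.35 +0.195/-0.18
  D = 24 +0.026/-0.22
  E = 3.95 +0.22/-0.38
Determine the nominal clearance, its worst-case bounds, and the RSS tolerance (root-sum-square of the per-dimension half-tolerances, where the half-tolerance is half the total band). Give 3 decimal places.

nominal=-71.040 wc=[-72.203,-70.080] rss=0.499

Stack each dimension's contribution:
  -A: nom -5.240 → Σnom=-5.240; wc +0.240/-0.330 → slack +0.240/-0.330; half-tol=0.285, Σhalf²=0.081225
  -B: nom -32.400 → Σnom=-37.640; wc +0.100/-0.232 → slack +0.340/-0.562; half-tol=0.166, Σhalf²=0.108781
  -C: nom -13.350 → Σnom=-50.990; wc +0.180/-0.195 → slack +0.520/-0.757; half-tol=0.188, Σhalf²=0.143937
  -D: nom -24.000 → Σnom=-74.990; wc +0.220/-0.026 → slack +0.740/-0.783; half-tol=0.123, Σhalf²=0.159066
  +E: nom +3.950 → Σnom=-71.040; wc +0.220/-0.380 → slack +0.960/-1.163; half-tol=0.300, Σhalf²=0.249066
Nominal = -71.040. Worst-case = [-71.040 - 1.163, -71.040 + 0.960] = [-72.203, -70.080]. RSS = √0.249066 = 0.499.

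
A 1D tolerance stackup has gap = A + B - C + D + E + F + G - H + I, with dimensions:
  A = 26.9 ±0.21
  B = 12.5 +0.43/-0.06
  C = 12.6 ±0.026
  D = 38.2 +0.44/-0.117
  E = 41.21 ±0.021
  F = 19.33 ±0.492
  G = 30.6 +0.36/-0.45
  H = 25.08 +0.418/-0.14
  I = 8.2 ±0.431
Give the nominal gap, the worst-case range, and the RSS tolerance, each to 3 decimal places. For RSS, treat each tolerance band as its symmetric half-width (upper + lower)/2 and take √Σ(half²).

nominal=139.260 wc=[137.035,141.810] rss=0.923

Stack each dimension's contribution:
  +A: nom +26.900 → Σnom=26.900; wc +0.210/-0.210 → slack +0.210/-0.210; half-tol=0.210, Σhalf²=0.044100
  +B: nom +12.500 → Σnom=39.400; wc +0.430/-0.060 → slack +0.640/-0.270; half-tol=0.245, Σhalf²=0.104125
  -C: nom -12.600 → Σnom=26.800; wc +0.026/-0.026 → slack +0.666/-0.296; half-tol=0.026, Σhalf²=0.104801
  +D: nom +38.200 → Σnom=65.000; wc +0.440/-0.117 → slack +1.106/-0.413; half-tol=0.279, Σhalf²=0.182363
  +E: nom +41.210 → Σnom=106.210; wc +0.021/-0.021 → slack +1.127/-0.434; half-tol=0.021, Σhalf²=0.182804
  +F: nom +19.330 → Σnom=125.540; wc +0.492/-0.492 → slack +1.619/-0.926; half-tol=0.492, Σhalf²=0.424868
  +G: nom +30.600 → Σnom=156.140; wc +0.360/-0.450 → slack +1.979/-1.376; half-tol=0.405, Σhalf²=0.588893
  -H: nom -25.080 → Σnom=131.060; wc +0.140/-0.418 → slack +2.119/-1.794; half-tol=0.279, Σhalf²=0.666734
  +I: nom +8.200 → Σnom=139.260; wc +0.431/-0.431 → slack +2.550/-2.225; half-tol=0.431, Σhalf²=0.852495
Nominal = 139.260. Worst-case = [139.260 - 2.225, 139.260 + 2.550] = [137.035, 141.810]. RSS = √0.852495 = 0.923.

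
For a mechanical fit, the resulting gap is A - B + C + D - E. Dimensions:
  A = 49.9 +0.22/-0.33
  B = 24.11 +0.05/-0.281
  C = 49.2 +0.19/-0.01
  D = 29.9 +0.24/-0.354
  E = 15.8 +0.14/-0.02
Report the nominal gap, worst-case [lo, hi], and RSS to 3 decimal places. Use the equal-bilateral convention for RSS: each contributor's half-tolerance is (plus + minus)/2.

Stack each dimension's contribution:
  +A: nom +49.900 → Σnom=49.900; wc +0.220/-0.330 → slack +0.220/-0.330; half-tol=0.275, Σhalf²=0.075625
  -B: nom -24.110 → Σnom=25.790; wc +0.281/-0.050 → slack +0.501/-0.380; half-tol=0.166, Σhalf²=0.103015
  +C: nom +49.200 → Σnom=74.990; wc +0.190/-0.010 → slack +0.691/-0.390; half-tol=0.100, Σhalf²=0.113015
  +D: nom +29.900 → Σnom=104.890; wc +0.240/-0.354 → slack +0.931/-0.744; half-tol=0.297, Σhalf²=0.201224
  -E: nom -15.800 → Σnom=89.090; wc +0.020/-0.140 → slack +0.951/-0.884; half-tol=0.080, Σhalf²=0.207624
Nominal = 89.090. Worst-case = [89.090 - 0.884, 89.090 + 0.951] = [88.206, 90.041]. RSS = √0.207624 = 0.456.

nominal=89.090 wc=[88.206,90.041] rss=0.456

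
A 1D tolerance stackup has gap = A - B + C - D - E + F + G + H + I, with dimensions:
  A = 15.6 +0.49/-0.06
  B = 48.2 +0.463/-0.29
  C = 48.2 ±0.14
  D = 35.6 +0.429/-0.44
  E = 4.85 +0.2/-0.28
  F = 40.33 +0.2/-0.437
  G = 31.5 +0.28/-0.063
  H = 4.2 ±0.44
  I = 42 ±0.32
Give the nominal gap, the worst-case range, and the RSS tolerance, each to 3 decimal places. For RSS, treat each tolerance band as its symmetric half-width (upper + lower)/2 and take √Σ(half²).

nominal=93.180 wc=[90.628,96.060] rss=0.954

Stack each dimension's contribution:
  +A: nom +15.600 → Σnom=15.600; wc +0.490/-0.060 → slack +0.490/-0.060; half-tol=0.275, Σhalf²=0.075625
  -B: nom -48.200 → Σnom=-32.600; wc +0.290/-0.463 → slack +0.780/-0.523; half-tol=0.377, Σhalf²=0.217377
  +C: nom +48.200 → Σnom=15.600; wc +0.140/-0.140 → slack +0.920/-0.663; half-tol=0.140, Σhalf²=0.236977
  -D: nom -35.600 → Σnom=-20.000; wc +0.440/-0.429 → slack +1.360/-1.092; half-tol=0.434, Σhalf²=0.425768
  -E: nom -4.850 → Σnom=-24.850; wc +0.280/-0.200 → slack +1.640/-1.292; half-tol=0.240, Σhalf²=0.483368
  +F: nom +40.330 → Σnom=15.480; wc +0.200/-0.437 → slack +1.840/-1.729; half-tol=0.319, Σhalf²=0.584810
  +G: nom +31.500 → Σnom=46.980; wc +0.280/-0.063 → slack +2.120/-1.792; half-tol=0.172, Σhalf²=0.614222
  +H: nom +4.200 → Σnom=51.180; wc +0.440/-0.440 → slack +2.560/-2.232; half-tol=0.440, Σhalf²=0.807822
  +I: nom +42.000 → Σnom=93.180; wc +0.320/-0.320 → slack +2.880/-2.552; half-tol=0.320, Σhalf²=0.910222
Nominal = 93.180. Worst-case = [93.180 - 2.552, 93.180 + 2.880] = [90.628, 96.060]. RSS = √0.910222 = 0.954.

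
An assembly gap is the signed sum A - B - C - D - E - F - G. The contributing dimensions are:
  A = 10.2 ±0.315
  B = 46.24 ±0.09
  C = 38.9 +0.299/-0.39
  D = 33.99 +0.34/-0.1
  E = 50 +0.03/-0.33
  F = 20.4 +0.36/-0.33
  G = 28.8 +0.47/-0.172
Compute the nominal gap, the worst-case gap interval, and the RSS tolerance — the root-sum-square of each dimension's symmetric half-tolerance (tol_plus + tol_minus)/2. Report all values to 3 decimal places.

nominal=-208.130 wc=[-210.034,-206.403] rss=0.727

Stack each dimension's contribution:
  +A: nom +10.200 → Σnom=10.200; wc +0.315/-0.315 → slack +0.315/-0.315; half-tol=0.315, Σhalf²=0.099225
  -B: nom -46.240 → Σnom=-36.040; wc +0.090/-0.090 → slack +0.405/-0.405; half-tol=0.090, Σhalf²=0.107325
  -C: nom -38.900 → Σnom=-74.940; wc +0.390/-0.299 → slack +0.795/-0.704; half-tol=0.345, Σhalf²=0.226005
  -D: nom -33.990 → Σnom=-108.930; wc +0.100/-0.340 → slack +0.895/-1.044; half-tol=0.220, Σhalf²=0.274405
  -E: nom -50.000 → Σnom=-158.930; wc +0.330/-0.030 → slack +1.225/-1.074; half-tol=0.180, Σhalf²=0.306805
  -F: nom -20.400 → Σnom=-179.330; wc +0.330/-0.360 → slack +1.555/-1.434; half-tol=0.345, Σhalf²=0.425830
  -G: nom -28.800 → Σnom=-208.130; wc +0.172/-0.470 → slack +1.727/-1.904; half-tol=0.321, Σhalf²=0.528871
Nominal = -208.130. Worst-case = [-208.130 - 1.904, -208.130 + 1.727] = [-210.034, -206.403]. RSS = √0.528871 = 0.727.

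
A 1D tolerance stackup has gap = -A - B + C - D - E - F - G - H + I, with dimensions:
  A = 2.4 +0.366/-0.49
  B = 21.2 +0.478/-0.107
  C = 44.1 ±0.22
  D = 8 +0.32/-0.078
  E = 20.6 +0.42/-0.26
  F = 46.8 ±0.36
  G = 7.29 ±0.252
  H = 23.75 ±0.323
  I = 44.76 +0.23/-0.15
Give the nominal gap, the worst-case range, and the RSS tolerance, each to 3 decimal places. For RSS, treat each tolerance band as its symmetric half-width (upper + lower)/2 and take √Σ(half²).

nominal=-41.180 wc=[-44.069,-38.860] rss=0.898

Stack each dimension's contribution:
  -A: nom -2.400 → Σnom=-2.400; wc +0.490/-0.366 → slack +0.490/-0.366; half-tol=0.428, Σhalf²=0.183184
  -B: nom -21.200 → Σnom=-23.600; wc +0.107/-0.478 → slack +0.597/-0.844; half-tol=0.292, Σhalf²=0.268740
  +C: nom +44.100 → Σnom=20.500; wc +0.220/-0.220 → slack +0.817/-1.064; half-tol=0.220, Σhalf²=0.317140
  -D: nom -8.000 → Σnom=12.500; wc +0.078/-0.320 → slack +0.895/-1.384; half-tol=0.199, Σhalf²=0.356741
  -E: nom -20.600 → Σnom=-8.100; wc +0.260/-0.420 → slack +1.155/-1.804; half-tol=0.340, Σhalf²=0.472341
  -F: nom -46.800 → Σnom=-54.900; wc +0.360/-0.360 → slack +1.515/-2.164; half-tol=0.360, Σhalf²=0.601941
  -G: nom -7.290 → Σnom=-62.190; wc +0.252/-0.252 → slack +1.767/-2.416; half-tol=0.252, Σhalf²=0.665445
  -H: nom -23.750 → Σnom=-85.940; wc +0.323/-0.323 → slack +2.090/-2.739; half-tol=0.323, Σhalf²=0.769774
  +I: nom +44.760 → Σnom=-41.180; wc +0.230/-0.150 → slack +2.320/-2.889; half-tol=0.190, Σhalf²=0.805874
Nominal = -41.180. Worst-case = [-41.180 - 2.889, -41.180 + 2.320] = [-44.069, -38.860]. RSS = √0.805874 = 0.898.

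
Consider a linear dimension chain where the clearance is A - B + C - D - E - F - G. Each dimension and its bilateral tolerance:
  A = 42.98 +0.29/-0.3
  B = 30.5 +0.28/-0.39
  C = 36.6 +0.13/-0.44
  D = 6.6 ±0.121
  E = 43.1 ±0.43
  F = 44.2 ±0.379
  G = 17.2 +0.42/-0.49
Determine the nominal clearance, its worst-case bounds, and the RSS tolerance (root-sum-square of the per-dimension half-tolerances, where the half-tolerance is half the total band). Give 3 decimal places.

Stack each dimension's contribution:
  +A: nom +42.980 → Σnom=42.980; wc +0.290/-0.300 → slack +0.290/-0.300; half-tol=0.295, Σhalf²=0.087025
  -B: nom -30.500 → Σnom=12.480; wc +0.390/-0.280 → slack +0.680/-0.580; half-tol=0.335, Σhalf²=0.199250
  +C: nom +36.600 → Σnom=49.080; wc +0.130/-0.440 → slack +0.810/-1.020; half-tol=0.285, Σhalf²=0.280475
  -D: nom -6.600 → Σnom=42.480; wc +0.121/-0.121 → slack +0.931/-1.141; half-tol=0.121, Σhalf²=0.295116
  -E: nom -43.100 → Σnom=-0.620; wc +0.430/-0.430 → slack +1.361/-1.571; half-tol=0.430, Σhalf²=0.480016
  -F: nom -44.200 → Σnom=-44.820; wc +0.379/-0.379 → slack +1.740/-1.950; half-tol=0.379, Σhalf²=0.623657
  -G: nom -17.200 → Σnom=-62.020; wc +0.490/-0.420 → slack +2.230/-2.370; half-tol=0.455, Σhalf²=0.830682
Nominal = -62.020. Worst-case = [-62.020 - 2.370, -62.020 + 2.230] = [-64.390, -59.790]. RSS = √0.830682 = 0.911.

nominal=-62.020 wc=[-64.390,-59.790] rss=0.911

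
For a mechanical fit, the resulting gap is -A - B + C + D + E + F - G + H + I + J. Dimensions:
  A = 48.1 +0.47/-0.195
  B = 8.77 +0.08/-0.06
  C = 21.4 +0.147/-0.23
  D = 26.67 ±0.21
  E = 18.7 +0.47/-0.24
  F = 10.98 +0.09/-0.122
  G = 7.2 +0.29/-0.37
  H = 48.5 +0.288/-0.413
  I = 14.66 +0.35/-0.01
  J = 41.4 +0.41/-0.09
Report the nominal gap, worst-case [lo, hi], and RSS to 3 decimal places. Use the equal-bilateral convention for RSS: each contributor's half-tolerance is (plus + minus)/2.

Stack each dimension's contribution:
  -A: nom -48.100 → Σnom=-48.100; wc +0.195/-0.470 → slack +0.195/-0.470; half-tol=0.333, Σhalf²=0.110556
  -B: nom -8.770 → Σnom=-56.870; wc +0.060/-0.080 → slack +0.255/-0.550; half-tol=0.070, Σhalf²=0.115456
  +C: nom +21.400 → Σnom=-35.470; wc +0.147/-0.230 → slack +0.402/-0.780; half-tol=0.189, Σhalf²=0.150989
  +D: nom +26.670 → Σnom=-8.800; wc +0.210/-0.210 → slack +0.612/-0.990; half-tol=0.210, Σhalf²=0.195089
  +E: nom +18.700 → Σnom=9.900; wc +0.470/-0.240 → slack +1.082/-1.230; half-tol=0.355, Σhalf²=0.321114
  +F: nom +10.980 → Σnom=20.880; wc +0.090/-0.122 → slack +1.172/-1.352; half-tol=0.106, Σhalf²=0.332350
  -G: nom -7.200 → Σnom=13.680; wc +0.370/-0.290 → slack +1.542/-1.642; half-tol=0.330, Σhalf²=0.441250
  +H: nom +48.500 → Σnom=62.180; wc +0.288/-0.413 → slack +1.830/-2.055; half-tol=0.350, Σhalf²=0.564100
  +I: nom +14.660 → Σnom=76.840; wc +0.350/-0.010 → slack +2.180/-2.065; half-tol=0.180, Σhalf²=0.596500
  +J: nom +41.400 → Σnom=118.240; wc +0.410/-0.090 → slack +2.590/-2.155; half-tol=0.250, Σhalf²=0.659000
Nominal = 118.240. Worst-case = [118.240 - 2.155, 118.240 + 2.590] = [116.085, 120.830]. RSS = √0.659000 = 0.812.

nominal=118.240 wc=[116.085,120.830] rss=0.812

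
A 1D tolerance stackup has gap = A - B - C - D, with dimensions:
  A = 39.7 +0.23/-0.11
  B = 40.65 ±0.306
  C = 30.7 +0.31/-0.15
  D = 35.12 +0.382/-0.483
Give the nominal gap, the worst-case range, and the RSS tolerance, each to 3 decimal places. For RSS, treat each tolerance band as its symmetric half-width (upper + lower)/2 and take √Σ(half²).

nominal=-66.770 wc=[-67.878,-65.601] rss=0.602

Stack each dimension's contribution:
  +A: nom +39.700 → Σnom=39.700; wc +0.230/-0.110 → slack +0.230/-0.110; half-tol=0.170, Σhalf²=0.028900
  -B: nom -40.650 → Σnom=-0.950; wc +0.306/-0.306 → slack +0.536/-0.416; half-tol=0.306, Σhalf²=0.122536
  -C: nom -30.700 → Σnom=-31.650; wc +0.150/-0.310 → slack +0.686/-0.726; half-tol=0.230, Σhalf²=0.175436
  -D: nom -35.120 → Σnom=-66.770; wc +0.483/-0.382 → slack +1.169/-1.108; half-tol=0.432, Σhalf²=0.362492
Nominal = -66.770. Worst-case = [-66.770 - 1.108, -66.770 + 1.169] = [-67.878, -65.601]. RSS = √0.362492 = 0.602.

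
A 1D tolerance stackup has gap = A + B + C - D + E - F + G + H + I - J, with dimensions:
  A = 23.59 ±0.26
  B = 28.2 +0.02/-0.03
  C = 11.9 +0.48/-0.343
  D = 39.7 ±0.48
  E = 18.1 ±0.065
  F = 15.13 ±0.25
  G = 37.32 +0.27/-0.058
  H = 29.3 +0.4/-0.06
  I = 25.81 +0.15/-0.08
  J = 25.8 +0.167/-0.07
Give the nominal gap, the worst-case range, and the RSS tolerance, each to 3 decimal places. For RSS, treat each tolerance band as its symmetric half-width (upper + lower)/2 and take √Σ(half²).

Stack each dimension's contribution:
  +A: nom +23.590 → Σnom=23.590; wc +0.260/-0.260 → slack +0.260/-0.260; half-tol=0.260, Σhalf²=0.067600
  +B: nom +28.200 → Σnom=51.790; wc +0.020/-0.030 → slack +0.280/-0.290; half-tol=0.025, Σhalf²=0.068225
  +C: nom +11.900 → Σnom=63.690; wc +0.480/-0.343 → slack +0.760/-0.633; half-tol=0.411, Σhalf²=0.237557
  -D: nom -39.700 → Σnom=23.990; wc +0.480/-0.480 → slack +1.240/-1.113; half-tol=0.480, Σhalf²=0.467957
  +E: nom +18.100 → Σnom=42.090; wc +0.065/-0.065 → slack +1.305/-1.178; half-tol=0.065, Σhalf²=0.472182
  -F: nom -15.130 → Σnom=26.960; wc +0.250/-0.250 → slack +1.555/-1.428; half-tol=0.250, Σhalf²=0.534682
  +G: nom +37.320 → Σnom=64.280; wc +0.270/-0.058 → slack +1.825/-1.486; half-tol=0.164, Σhalf²=0.561578
  +H: nom +29.300 → Σnom=93.580; wc +0.400/-0.060 → slack +2.225/-1.546; half-tol=0.230, Σhalf²=0.614478
  +I: nom +25.810 → Σnom=119.390; wc +0.150/-0.080 → slack +2.375/-1.626; half-tol=0.115, Σhalf²=0.627703
  -J: nom -25.800 → Σnom=93.590; wc +0.070/-0.167 → slack +2.445/-1.793; half-tol=0.119, Σhalf²=0.641745
Nominal = 93.590. Worst-case = [93.590 - 1.793, 93.590 + 2.445] = [91.797, 96.035]. RSS = √0.641745 = 0.801.

nominal=93.590 wc=[91.797,96.035] rss=0.801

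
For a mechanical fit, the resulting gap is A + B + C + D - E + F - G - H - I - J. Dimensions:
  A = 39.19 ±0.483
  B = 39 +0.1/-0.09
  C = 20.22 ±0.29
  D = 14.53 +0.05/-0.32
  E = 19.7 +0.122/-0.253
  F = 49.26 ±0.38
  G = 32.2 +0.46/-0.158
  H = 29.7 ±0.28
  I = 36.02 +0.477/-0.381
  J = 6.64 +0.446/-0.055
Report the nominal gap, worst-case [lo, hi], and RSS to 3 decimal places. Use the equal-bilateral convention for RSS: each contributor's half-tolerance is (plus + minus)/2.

Stack each dimension's contribution:
  +A: nom +39.190 → Σnom=39.190; wc +0.483/-0.483 → slack +0.483/-0.483; half-tol=0.483, Σhalf²=0.233289
  +B: nom +39.000 → Σnom=78.190; wc +0.100/-0.090 → slack +0.583/-0.573; half-tol=0.095, Σhalf²=0.242314
  +C: nom +20.220 → Σnom=98.410; wc +0.290/-0.290 → slack +0.873/-0.863; half-tol=0.290, Σhalf²=0.326414
  +D: nom +14.530 → Σnom=112.940; wc +0.050/-0.320 → slack +0.923/-1.183; half-tol=0.185, Σhalf²=0.360639
  -E: nom -19.700 → Σnom=93.240; wc +0.253/-0.122 → slack +1.176/-1.305; half-tol=0.188, Σhalf²=0.395795
  +F: nom +49.260 → Σnom=142.500; wc +0.380/-0.380 → slack +1.556/-1.685; half-tol=0.380, Σhalf²=0.540195
  -G: nom -32.200 → Σnom=110.300; wc +0.158/-0.460 → slack +1.714/-2.145; half-tol=0.309, Σhalf²=0.635676
  -H: nom -29.700 → Σnom=80.600; wc +0.280/-0.280 → slack +1.994/-2.425; half-tol=0.280, Σhalf²=0.714076
  -I: nom -36.020 → Σnom=44.580; wc +0.381/-0.477 → slack +2.375/-2.902; half-tol=0.429, Σhalf²=0.898117
  -J: nom -6.640 → Σnom=37.940; wc +0.055/-0.446 → slack +2.430/-3.348; half-tol=0.251, Σhalf²=0.960868
Nominal = 37.940. Worst-case = [37.940 - 3.348, 37.940 + 2.430] = [34.592, 40.370]. RSS = √0.960868 = 0.980.

nominal=37.940 wc=[34.592,40.370] rss=0.980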